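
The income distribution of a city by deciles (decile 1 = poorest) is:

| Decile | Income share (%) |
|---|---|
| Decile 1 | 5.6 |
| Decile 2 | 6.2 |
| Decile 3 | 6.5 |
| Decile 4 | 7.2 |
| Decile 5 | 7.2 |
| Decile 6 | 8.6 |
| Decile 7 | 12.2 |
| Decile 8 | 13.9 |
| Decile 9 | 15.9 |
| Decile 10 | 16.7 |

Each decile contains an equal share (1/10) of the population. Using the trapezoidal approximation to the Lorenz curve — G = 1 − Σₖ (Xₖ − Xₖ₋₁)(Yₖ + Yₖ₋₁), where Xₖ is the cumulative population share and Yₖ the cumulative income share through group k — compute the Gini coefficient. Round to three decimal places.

Cumulative income shares Yₖ: 0.0560, 0.1180, 0.1830, 0.2550, 0.3270, 0.4130, 0.5350, 0.6740, 0.8330, 1.0000
Σ (Xₖ−Xₖ₋₁)(Yₖ+Yₖ₋₁) = (1/10)(0.0560+0.0000) + (1/10)(0.1180+0.0560) + (1/10)(0.1830+0.1180) + (1/10)(0.2550+0.1830) + (1/10)(0.3270+0.2550) + (1/10)(0.4130+0.3270) + (1/10)(0.5350+0.4130) + (1/10)(0.6740+0.5350) + (1/10)(0.8330+0.6740) + (1/10)(1.0000+0.8330)
  = 0.0056 + 0.0174 + 0.0301 + 0.0438 + 0.0582 + 0.0740 + 0.0948 + 0.1209 + 0.1507 + 0.1833 = 0.7788
G = 1 − 0.7788 = 0.2212

0.221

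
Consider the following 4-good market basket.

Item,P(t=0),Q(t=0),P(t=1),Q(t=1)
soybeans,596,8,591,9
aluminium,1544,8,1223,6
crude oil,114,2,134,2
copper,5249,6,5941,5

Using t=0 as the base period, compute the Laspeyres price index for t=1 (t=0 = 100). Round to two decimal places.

103.24

Laspeyres price index uses base-period quantities as weights.
ΣP(t=1)·Q(t=0) = 591×8 + 1223×8 + 134×2 + 5941×6 = 4728 + 9784 + 268 + 35646 = 50426
ΣP(t=0)·Q(t=0) = 596×8 + 1544×8 + 114×2 + 5249×6 = 4768 + 12352 + 228 + 31494 = 48842
Index = 50426 / 48842 × 100 = 103.2431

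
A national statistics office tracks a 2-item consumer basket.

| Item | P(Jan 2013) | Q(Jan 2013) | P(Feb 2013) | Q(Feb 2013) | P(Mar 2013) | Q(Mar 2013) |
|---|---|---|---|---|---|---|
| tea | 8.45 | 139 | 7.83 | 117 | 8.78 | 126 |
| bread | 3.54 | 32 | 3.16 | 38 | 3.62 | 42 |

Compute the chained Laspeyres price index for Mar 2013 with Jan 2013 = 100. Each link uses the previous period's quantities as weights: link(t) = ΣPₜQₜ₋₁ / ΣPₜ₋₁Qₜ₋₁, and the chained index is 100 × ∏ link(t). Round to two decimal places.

103.83

Link Jan 2013→Feb 2013:
ΣP(Feb 2013)Q(Jan 2013) = 7.83×139 + 3.16×32 = 1088.37 + 101.12 = 1189.49
ΣP(Jan 2013)Q(Jan 2013) = 8.45×139 + 3.54×32 = 1174.55 + 113.28 = 1287.83
link = 1189.49/1287.83 = 0.923639
Link Feb 2013→Mar 2013:
ΣP(Mar 2013)Q(Feb 2013) = 8.78×117 + 3.62×38 = 1027.26 + 137.56 = 1164.82
ΣP(Feb 2013)Q(Feb 2013) = 7.83×117 + 3.16×38 = 916.11 + 120.08 = 1036.19
link = 1164.82/1036.19 = 1.124137
Chained index = 100 × 0.923639 × 1.124137 = 103.8297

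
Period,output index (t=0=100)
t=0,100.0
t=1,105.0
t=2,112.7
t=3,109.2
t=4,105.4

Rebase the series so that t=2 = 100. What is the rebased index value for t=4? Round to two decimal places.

93.52

Rebased(t=4) = 105.4 / 112.7 × 100 = 93.5226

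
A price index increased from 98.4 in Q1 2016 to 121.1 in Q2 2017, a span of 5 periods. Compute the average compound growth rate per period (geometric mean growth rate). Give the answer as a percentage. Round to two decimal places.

Growth factor = (121.1/98.4)^(1/5) = (1.230691)^(1/5) = 1.042389
Growth rate = 1.042389 − 1 = 0.042389 = 4.2389%

4.24%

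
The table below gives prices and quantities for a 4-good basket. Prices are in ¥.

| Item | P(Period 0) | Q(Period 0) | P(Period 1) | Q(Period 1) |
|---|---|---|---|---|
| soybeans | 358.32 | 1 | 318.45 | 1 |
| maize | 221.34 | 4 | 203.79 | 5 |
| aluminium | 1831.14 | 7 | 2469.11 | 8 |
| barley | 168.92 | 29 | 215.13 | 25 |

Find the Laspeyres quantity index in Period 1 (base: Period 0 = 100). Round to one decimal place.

107.3

Laspeyres quantity index uses base-period prices as weights.
ΣP(Period 0)·Q(Period 1) = 358.32×1 + 221.34×5 + 1831.14×8 + 168.92×25 = 358.32 + 1106.7 + 14649.12 + 4223 = 20337.14
ΣP(Period 0)·Q(Period 0) = 358.32×1 + 221.34×4 + 1831.14×7 + 168.92×29 = 358.32 + 885.36 + 12817.98 + 4898.68 = 18960.34
Index = 20337.14 / 18960.34 × 100 = 107.2615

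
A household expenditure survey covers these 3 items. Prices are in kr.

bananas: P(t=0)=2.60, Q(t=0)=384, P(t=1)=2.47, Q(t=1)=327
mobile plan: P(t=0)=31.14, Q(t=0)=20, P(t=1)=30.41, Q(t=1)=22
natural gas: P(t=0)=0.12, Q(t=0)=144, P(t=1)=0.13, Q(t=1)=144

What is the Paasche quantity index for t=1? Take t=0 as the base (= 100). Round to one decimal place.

Paasche quantity index uses current-period prices as weights.
ΣP(t=1)·Q(t=1) = 2.47×327 + 30.41×22 + 0.13×144 = 807.69 + 669.02 + 18.72 = 1495.43
ΣP(t=1)·Q(t=0) = 2.47×384 + 30.41×20 + 0.13×144 = 948.48 + 608.2 + 18.72 = 1575.4
Index = 1495.43 / 1575.4 × 100 = 94.9238

94.9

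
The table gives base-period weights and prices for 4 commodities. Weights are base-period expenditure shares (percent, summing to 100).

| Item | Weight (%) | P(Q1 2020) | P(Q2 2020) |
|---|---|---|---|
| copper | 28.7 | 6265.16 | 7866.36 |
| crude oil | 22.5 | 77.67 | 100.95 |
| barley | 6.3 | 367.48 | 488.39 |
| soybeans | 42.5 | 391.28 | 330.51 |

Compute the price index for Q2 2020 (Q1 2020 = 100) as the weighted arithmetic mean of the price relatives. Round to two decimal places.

109.55

copper: 28.7 × (7866.36/6265.16) = 28.7 × 1.255572 = 36.0349
crude oil: 22.5 × (100.95/77.67) = 22.5 × 1.299730 = 29.2439
barley: 6.3 × (488.39/367.48) = 6.3 × 1.329025 = 8.3729
soybeans: 42.5 × (330.51/391.28) = 42.5 × 0.844689 = 35.8993
Index = Σ wᵢ·(p₁ᵢ/p₀ᵢ) = 36.0349 + 29.2439 + 8.3729 + 35.8993 = 109.5510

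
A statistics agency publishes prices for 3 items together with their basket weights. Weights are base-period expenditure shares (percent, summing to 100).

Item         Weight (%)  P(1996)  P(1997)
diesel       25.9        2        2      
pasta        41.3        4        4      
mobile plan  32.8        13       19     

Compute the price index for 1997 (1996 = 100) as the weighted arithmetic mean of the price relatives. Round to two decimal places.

115.14

diesel: 25.9 × (2/2) = 25.9 × 1.000000 = 25.9000
pasta: 41.3 × (4/4) = 41.3 × 1.000000 = 41.3000
mobile plan: 32.8 × (19/13) = 32.8 × 1.461538 = 47.9385
Index = Σ wᵢ·(p₁ᵢ/p₀ᵢ) = 25.9000 + 41.3000 + 47.9385 = 115.1385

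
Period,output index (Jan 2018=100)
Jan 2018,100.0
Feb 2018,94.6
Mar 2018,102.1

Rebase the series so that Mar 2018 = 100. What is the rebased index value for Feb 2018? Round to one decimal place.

Rebased(Feb 2018) = 94.6 / 102.1 × 100 = 92.6543

92.7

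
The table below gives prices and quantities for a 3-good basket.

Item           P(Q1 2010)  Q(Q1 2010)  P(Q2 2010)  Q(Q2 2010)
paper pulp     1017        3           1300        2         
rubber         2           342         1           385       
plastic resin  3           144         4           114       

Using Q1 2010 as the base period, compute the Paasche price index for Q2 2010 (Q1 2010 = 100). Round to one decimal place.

Paasche price index uses current-period quantities as weights.
ΣP(Q2 2010)·Q(Q2 2010) = 1300×2 + 1×385 + 4×114 = 2600 + 385 + 456 = 3441
ΣP(Q1 2010)·Q(Q2 2010) = 1017×2 + 2×385 + 3×114 = 2034 + 770 + 342 = 3146
Index = 3441 / 3146 × 100 = 109.3770

109.4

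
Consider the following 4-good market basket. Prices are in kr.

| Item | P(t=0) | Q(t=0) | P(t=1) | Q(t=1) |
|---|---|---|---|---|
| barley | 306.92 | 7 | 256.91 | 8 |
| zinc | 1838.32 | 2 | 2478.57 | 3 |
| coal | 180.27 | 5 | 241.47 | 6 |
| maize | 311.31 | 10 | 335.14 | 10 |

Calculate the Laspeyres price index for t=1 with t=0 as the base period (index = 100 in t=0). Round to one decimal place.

115.0

Laspeyres price index uses base-period quantities as weights.
ΣP(t=1)·Q(t=0) = 256.91×7 + 2478.57×2 + 241.47×5 + 335.14×10 = 1798.37 + 4957.14 + 1207.35 + 3351.4 = 11314.26
ΣP(t=0)·Q(t=0) = 306.92×7 + 1838.32×2 + 180.27×5 + 311.31×10 = 2148.44 + 3676.64 + 901.35 + 3113.1 = 9839.53
Index = 11314.26 / 9839.53 × 100 = 114.9878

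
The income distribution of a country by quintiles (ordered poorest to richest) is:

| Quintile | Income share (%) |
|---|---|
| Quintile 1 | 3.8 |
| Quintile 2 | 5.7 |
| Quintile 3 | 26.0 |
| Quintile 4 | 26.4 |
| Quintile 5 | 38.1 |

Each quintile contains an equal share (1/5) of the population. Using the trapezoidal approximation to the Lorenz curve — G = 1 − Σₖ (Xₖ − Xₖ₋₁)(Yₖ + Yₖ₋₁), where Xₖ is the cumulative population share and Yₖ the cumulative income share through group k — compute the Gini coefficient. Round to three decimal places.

Cumulative income shares Yₖ: 0.0380, 0.0950, 0.3550, 0.6190, 1.0000
Σ (Xₖ−Xₖ₋₁)(Yₖ+Yₖ₋₁) = (1/5)(0.0380+0.0000) + (1/5)(0.0950+0.0380) + (1/5)(0.3550+0.0950) + (1/5)(0.6190+0.3550) + (1/5)(1.0000+0.6190)
  = 0.0076 + 0.0266 + 0.0900 + 0.1948 + 0.3238 = 0.6428
G = 1 − 0.6428 = 0.3572

0.357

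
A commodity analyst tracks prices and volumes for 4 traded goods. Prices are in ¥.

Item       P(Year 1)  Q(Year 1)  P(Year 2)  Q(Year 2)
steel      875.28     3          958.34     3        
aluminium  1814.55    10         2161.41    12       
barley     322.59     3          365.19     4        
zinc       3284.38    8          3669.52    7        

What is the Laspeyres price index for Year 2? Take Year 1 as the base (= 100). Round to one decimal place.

Laspeyres price index uses base-period quantities as weights.
ΣP(Year 2)·Q(Year 1) = 958.34×3 + 2161.41×10 + 365.19×3 + 3669.52×8 = 2875.02 + 21614.1 + 1095.57 + 29356.16 = 54940.85
ΣP(Year 1)·Q(Year 1) = 875.28×3 + 1814.55×10 + 322.59×3 + 3284.38×8 = 2625.84 + 18145.5 + 967.77 + 26275.04 = 48014.15
Index = 54940.85 / 48014.15 × 100 = 114.4264

114.4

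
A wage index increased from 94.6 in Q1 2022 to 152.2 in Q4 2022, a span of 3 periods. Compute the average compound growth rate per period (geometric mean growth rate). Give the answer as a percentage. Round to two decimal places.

17.18%

Growth factor = (152.2/94.6)^(1/3) = (1.608879)^(1/3) = 1.171767
Growth rate = 1.171767 − 1 = 0.171767 = 17.1767%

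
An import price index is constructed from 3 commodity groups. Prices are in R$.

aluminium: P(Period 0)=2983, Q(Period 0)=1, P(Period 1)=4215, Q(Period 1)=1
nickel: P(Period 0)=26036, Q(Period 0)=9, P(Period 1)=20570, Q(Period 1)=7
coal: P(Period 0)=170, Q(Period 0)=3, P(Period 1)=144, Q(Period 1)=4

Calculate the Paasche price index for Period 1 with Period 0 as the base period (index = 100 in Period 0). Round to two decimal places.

80.03

Paasche price index uses current-period quantities as weights.
ΣP(Period 1)·Q(Period 1) = 4215×1 + 20570×7 + 144×4 = 4215 + 143990 + 576 = 148781
ΣP(Period 0)·Q(Period 1) = 2983×1 + 26036×7 + 170×4 = 2983 + 182252 + 680 = 185915
Index = 148781 / 185915 × 100 = 80.0264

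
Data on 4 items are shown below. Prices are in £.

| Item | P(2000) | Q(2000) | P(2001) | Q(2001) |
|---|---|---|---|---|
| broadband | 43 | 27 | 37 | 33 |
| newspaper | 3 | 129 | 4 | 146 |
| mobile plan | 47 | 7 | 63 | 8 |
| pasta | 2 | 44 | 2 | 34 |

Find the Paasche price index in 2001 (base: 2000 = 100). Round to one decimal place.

103.3

Paasche price index uses current-period quantities as weights.
ΣP(2001)·Q(2001) = 37×33 + 4×146 + 63×8 + 2×34 = 1221 + 584 + 504 + 68 = 2377
ΣP(2000)·Q(2001) = 43×33 + 3×146 + 47×8 + 2×34 = 1419 + 438 + 376 + 68 = 2301
Index = 2377 / 2301 × 100 = 103.3029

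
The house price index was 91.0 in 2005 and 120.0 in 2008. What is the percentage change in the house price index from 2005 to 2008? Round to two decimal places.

31.87%

Change = (120.0 − 91.0) / 91.0 × 100
       = 29.0 / 91.0 × 100 = 31.8681%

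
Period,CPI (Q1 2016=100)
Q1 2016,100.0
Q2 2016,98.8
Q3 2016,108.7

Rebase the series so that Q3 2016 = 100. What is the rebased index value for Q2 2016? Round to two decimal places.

Rebased(Q2 2016) = 98.8 / 108.7 × 100 = 90.8924

90.89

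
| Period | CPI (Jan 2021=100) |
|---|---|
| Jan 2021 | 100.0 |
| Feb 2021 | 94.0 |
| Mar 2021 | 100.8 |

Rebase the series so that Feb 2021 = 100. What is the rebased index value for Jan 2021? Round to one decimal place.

106.4

Rebased(Jan 2021) = 100.0 / 94.0 × 100 = 106.3830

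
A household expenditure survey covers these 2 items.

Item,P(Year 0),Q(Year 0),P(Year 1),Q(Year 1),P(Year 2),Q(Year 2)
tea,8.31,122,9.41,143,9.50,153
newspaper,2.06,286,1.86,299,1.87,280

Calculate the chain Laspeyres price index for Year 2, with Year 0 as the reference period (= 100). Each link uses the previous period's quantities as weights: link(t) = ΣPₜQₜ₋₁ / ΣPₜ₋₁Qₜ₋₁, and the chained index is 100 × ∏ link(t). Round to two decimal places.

105.68

Link Year 0→Year 1:
ΣP(Year 1)Q(Year 0) = 9.41×122 + 1.86×286 = 1148.02 + 531.96 = 1679.98
ΣP(Year 0)Q(Year 0) = 8.31×122 + 2.06×286 = 1013.82 + 589.16 = 1602.98
link = 1679.98/1602.98 = 1.048036
Link Year 1→Year 2:
ΣP(Year 2)Q(Year 1) = 9.50×143 + 1.87×299 = 1358.5 + 559.13 = 1917.63
ΣP(Year 1)Q(Year 1) = 9.41×143 + 1.86×299 = 1345.63 + 556.14 = 1901.77
link = 1917.63/1901.77 = 1.008340
Chained index = 100 × 1.048036 × 1.008340 = 105.6776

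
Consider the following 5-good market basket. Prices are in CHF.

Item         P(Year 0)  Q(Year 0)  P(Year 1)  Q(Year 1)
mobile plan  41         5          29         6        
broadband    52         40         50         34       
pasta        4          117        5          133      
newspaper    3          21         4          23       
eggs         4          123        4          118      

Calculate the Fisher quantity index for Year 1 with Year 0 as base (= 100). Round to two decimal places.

93.59

Laspeyres component (base-period weights):
ΣP(Year 0)Q(Year 1) = 41×6 + 52×34 + 4×133 + 3×23 + 4×118 = 246 + 1768 + 532 + 69 + 472 = 3087
ΣP(Year 0)Q(Year 0) = 41×5 + 52×40 + 4×117 + 3×21 + 4×123 = 205 + 2080 + 468 + 63 + 492 = 3308
L = 3087 / 3308 × 100 = 93.3192
Paasche component (current-period weights):
ΣP(Year 1)Q(Year 1) = 29×6 + 50×34 + 5×133 + 4×23 + 4×118 = 174 + 1700 + 665 + 92 + 472 = 3103
ΣP(Year 1)Q(Year 0) = 29×5 + 50×40 + 5×117 + 4×21 + 4×123 = 145 + 2000 + 585 + 84 + 492 = 3306
P = 3103 / 3306 × 100 = 93.8596
Fisher = √(L × P) = √(93.3192 × 93.8596) = 93.5890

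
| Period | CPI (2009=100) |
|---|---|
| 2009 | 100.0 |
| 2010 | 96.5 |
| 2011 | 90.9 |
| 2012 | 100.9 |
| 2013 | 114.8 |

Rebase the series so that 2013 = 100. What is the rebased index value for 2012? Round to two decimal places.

87.89

Rebased(2012) = 100.9 / 114.8 × 100 = 87.8920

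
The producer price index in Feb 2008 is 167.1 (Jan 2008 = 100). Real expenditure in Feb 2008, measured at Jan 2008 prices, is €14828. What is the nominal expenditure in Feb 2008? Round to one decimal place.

24777.6

Nominal = Real × (Index/100) = 14828 × (167.1/100)
        = 14828 × 1.671 = 24777.5880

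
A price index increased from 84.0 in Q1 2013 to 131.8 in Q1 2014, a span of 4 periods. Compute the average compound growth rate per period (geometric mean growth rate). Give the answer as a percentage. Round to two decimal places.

Growth factor = (131.8/84.0)^(1/4) = (1.569048)^(1/4) = 1.119203
Growth rate = 1.119203 − 1 = 0.119203 = 11.9203%

11.92%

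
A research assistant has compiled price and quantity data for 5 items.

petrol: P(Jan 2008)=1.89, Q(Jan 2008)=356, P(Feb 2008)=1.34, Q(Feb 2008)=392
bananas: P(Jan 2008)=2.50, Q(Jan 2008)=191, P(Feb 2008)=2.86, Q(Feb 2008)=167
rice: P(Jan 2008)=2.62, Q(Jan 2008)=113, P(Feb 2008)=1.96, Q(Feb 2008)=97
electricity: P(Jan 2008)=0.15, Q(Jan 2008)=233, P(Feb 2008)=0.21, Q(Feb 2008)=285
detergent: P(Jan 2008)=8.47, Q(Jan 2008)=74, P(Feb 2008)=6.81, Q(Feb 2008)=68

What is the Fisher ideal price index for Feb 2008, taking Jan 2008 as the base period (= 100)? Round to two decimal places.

Laspeyres component (base-period weights):
ΣP(Feb 2008)Q(Jan 2008) = 1.34×356 + 2.86×191 + 1.96×113 + 0.21×233 + 6.81×74 = 477.04 + 546.26 + 221.48 + 48.93 + 503.94 = 1797.65
ΣP(Jan 2008)Q(Jan 2008) = 1.89×356 + 2.50×191 + 2.62×113 + 0.15×233 + 8.47×74 = 672.84 + 477.5 + 296.06 + 34.95 + 626.78 = 2108.13
L = 1797.65 / 2108.13 × 100 = 85.2723
Paasche component (current-period weights):
ΣP(Feb 2008)Q(Feb 2008) = 1.34×392 + 2.86×167 + 1.96×97 + 0.21×285 + 6.81×68 = 525.28 + 477.62 + 190.12 + 59.85 + 463.08 = 1715.95
ΣP(Jan 2008)Q(Feb 2008) = 1.89×392 + 2.50×167 + 2.62×97 + 0.15×285 + 8.47×68 = 740.88 + 417.5 + 254.14 + 42.75 + 575.96 = 2031.23
P = 1715.95 / 2031.23 × 100 = 84.4784
Fisher = √(L × P) = √(85.2723 × 84.4784) = 84.8744

84.87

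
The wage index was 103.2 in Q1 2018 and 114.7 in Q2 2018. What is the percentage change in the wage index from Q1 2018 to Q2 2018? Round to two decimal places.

Change = (114.7 − 103.2) / 103.2 × 100
       = 11.5 / 103.2 × 100 = 11.1434%

11.14%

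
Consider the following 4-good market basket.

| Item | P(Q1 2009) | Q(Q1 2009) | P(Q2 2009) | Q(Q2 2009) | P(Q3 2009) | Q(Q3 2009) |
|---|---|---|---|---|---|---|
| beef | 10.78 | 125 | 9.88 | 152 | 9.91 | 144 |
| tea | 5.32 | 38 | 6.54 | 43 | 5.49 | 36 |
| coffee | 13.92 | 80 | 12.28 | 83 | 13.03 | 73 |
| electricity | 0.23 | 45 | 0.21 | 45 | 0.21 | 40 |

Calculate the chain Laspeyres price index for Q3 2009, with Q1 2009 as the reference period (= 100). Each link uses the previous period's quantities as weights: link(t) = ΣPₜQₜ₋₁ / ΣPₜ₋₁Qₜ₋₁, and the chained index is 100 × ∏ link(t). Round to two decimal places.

Link Q1 2009→Q2 2009:
ΣP(Q2 2009)Q(Q1 2009) = 9.88×125 + 6.54×38 + 12.28×80 + 0.21×45 = 1235 + 248.52 + 982.4 + 9.45 = 2475.37
ΣP(Q1 2009)Q(Q1 2009) = 10.78×125 + 5.32×38 + 13.92×80 + 0.23×45 = 1347.5 + 202.16 + 1113.6 + 10.35 = 2673.61
link = 2475.37/2673.61 = 0.925853
Link Q2 2009→Q3 2009:
ΣP(Q3 2009)Q(Q2 2009) = 9.91×152 + 5.49×43 + 13.03×83 + 0.21×45 = 1506.32 + 236.07 + 1081.49 + 9.45 = 2833.33
ΣP(Q2 2009)Q(Q2 2009) = 9.88×152 + 6.54×43 + 12.28×83 + 0.21×45 = 1501.76 + 281.22 + 1019.24 + 9.45 = 2811.67
link = 2833.33/2811.67 = 1.007704
Chained index = 100 × 0.925853 × 1.007704 = 93.2985

93.30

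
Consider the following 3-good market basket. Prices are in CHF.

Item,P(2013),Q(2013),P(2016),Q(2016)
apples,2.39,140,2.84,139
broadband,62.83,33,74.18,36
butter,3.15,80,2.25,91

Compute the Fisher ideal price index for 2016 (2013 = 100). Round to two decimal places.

113.63

Laspeyres component (base-period weights):
ΣP(2016)Q(2013) = 2.84×140 + 74.18×33 + 2.25×80 = 397.6 + 2447.94 + 180 = 3025.54
ΣP(2013)Q(2013) = 2.39×140 + 62.83×33 + 3.15×80 = 334.6 + 2073.39 + 252 = 2659.99
L = 3025.54 / 2659.99 × 100 = 113.7425
Paasche component (current-period weights):
ΣP(2016)Q(2016) = 2.84×139 + 74.18×36 + 2.25×91 = 394.76 + 2670.48 + 204.75 = 3269.99
ΣP(2013)Q(2016) = 2.39×139 + 62.83×36 + 3.15×91 = 332.21 + 2261.88 + 286.65 = 2880.74
P = 3269.99 / 2880.74 × 100 = 113.5122
Fisher = √(L × P) = √(113.7425 × 113.5122) = 113.6273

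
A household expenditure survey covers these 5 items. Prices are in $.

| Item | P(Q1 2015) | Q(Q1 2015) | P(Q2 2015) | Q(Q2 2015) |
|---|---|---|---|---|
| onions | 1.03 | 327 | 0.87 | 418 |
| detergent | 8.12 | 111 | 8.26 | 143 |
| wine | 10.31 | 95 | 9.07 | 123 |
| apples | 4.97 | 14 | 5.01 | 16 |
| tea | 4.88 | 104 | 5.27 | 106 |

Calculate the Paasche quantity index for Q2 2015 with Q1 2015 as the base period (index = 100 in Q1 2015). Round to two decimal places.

123.05

Paasche quantity index uses current-period prices as weights.
ΣP(Q2 2015)·Q(Q2 2015) = 0.87×418 + 8.26×143 + 9.07×123 + 5.01×16 + 5.27×106 = 363.66 + 1181.18 + 1115.61 + 80.16 + 558.62 = 3299.23
ΣP(Q2 2015)·Q(Q1 2015) = 0.87×327 + 8.26×111 + 9.07×95 + 5.01×14 + 5.27×104 = 284.49 + 916.86 + 861.65 + 70.14 + 548.08 = 2681.22
Index = 3299.23 / 2681.22 × 100 = 123.0496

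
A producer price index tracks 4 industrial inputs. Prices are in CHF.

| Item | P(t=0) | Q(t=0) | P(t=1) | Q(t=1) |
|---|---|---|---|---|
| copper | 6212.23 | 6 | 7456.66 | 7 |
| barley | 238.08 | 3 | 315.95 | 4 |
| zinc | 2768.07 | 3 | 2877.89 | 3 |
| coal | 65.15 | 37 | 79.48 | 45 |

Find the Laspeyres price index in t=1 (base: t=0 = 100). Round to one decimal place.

Laspeyres price index uses base-period quantities as weights.
ΣP(t=1)·Q(t=0) = 7456.66×6 + 315.95×3 + 2877.89×3 + 79.48×37 = 44739.96 + 947.85 + 8633.67 + 2940.76 = 57262.24
ΣP(t=0)·Q(t=0) = 6212.23×6 + 238.08×3 + 2768.07×3 + 65.15×37 = 37273.38 + 714.24 + 8304.21 + 2410.55 = 48702.38
Index = 57262.24 / 48702.38 × 100 = 117.5759

117.6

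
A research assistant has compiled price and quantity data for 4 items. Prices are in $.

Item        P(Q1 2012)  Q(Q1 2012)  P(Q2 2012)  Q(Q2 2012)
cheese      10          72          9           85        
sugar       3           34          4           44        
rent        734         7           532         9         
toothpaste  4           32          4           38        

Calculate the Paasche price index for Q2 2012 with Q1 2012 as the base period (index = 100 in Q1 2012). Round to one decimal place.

76.0

Paasche price index uses current-period quantities as weights.
ΣP(Q2 2012)·Q(Q2 2012) = 9×85 + 4×44 + 532×9 + 4×38 = 765 + 176 + 4788 + 152 = 5881
ΣP(Q1 2012)·Q(Q2 2012) = 10×85 + 3×44 + 734×9 + 4×38 = 850 + 132 + 6606 + 152 = 7740
Index = 5881 / 7740 × 100 = 75.9819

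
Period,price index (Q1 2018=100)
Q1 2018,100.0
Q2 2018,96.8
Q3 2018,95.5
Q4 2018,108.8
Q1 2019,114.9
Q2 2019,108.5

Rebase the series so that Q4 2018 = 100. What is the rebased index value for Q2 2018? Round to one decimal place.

89.0

Rebased(Q2 2018) = 96.8 / 108.8 × 100 = 88.9706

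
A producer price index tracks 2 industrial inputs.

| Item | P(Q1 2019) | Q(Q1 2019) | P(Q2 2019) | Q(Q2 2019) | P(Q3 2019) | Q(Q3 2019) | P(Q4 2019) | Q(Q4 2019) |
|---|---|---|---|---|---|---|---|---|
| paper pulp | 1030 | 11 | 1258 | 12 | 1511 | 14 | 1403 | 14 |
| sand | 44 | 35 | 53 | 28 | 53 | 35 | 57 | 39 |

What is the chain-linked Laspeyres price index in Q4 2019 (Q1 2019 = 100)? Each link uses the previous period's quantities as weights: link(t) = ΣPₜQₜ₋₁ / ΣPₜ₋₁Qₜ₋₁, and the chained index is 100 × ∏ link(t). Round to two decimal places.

Link Q1 2019→Q2 2019:
ΣP(Q2 2019)Q(Q1 2019) = 1258×11 + 53×35 = 13838 + 1855 = 15693
ΣP(Q1 2019)Q(Q1 2019) = 1030×11 + 44×35 = 11330 + 1540 = 12870
link = 15693/12870 = 1.219347
Link Q2 2019→Q3 2019:
ΣP(Q3 2019)Q(Q2 2019) = 1511×12 + 53×28 = 18132 + 1484 = 19616
ΣP(Q2 2019)Q(Q2 2019) = 1258×12 + 53×28 = 15096 + 1484 = 16580
link = 19616/16580 = 1.183112
Link Q3 2019→Q4 2019:
ΣP(Q4 2019)Q(Q3 2019) = 1403×14 + 57×35 = 19642 + 1995 = 21637
ΣP(Q3 2019)Q(Q3 2019) = 1511×14 + 53×35 = 21154 + 1855 = 23009
link = 21637/23009 = 0.940371
Chained index = 100 × 1.219347 × 1.183112 × 0.940371 = 135.6603

135.66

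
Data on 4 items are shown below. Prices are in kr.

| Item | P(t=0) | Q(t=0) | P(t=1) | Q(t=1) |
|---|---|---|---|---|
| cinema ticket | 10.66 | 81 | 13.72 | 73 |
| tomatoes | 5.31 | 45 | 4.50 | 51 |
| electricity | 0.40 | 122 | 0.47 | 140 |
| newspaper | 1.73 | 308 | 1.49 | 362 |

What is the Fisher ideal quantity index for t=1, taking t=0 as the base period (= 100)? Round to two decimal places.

101.56

Laspeyres component (base-period weights):
ΣP(t=0)Q(t=1) = 10.66×73 + 5.31×51 + 0.40×140 + 1.73×362 = 778.18 + 270.81 + 56 + 626.26 = 1731.25
ΣP(t=0)Q(t=0) = 10.66×81 + 5.31×45 + 0.40×122 + 1.73×308 = 863.46 + 238.95 + 48.8 + 532.84 = 1684.05
L = 1731.25 / 1684.05 × 100 = 102.8028
Paasche component (current-period weights):
ΣP(t=1)Q(t=1) = 13.72×73 + 4.50×51 + 0.47×140 + 1.49×362 = 1001.56 + 229.5 + 65.8 + 539.38 = 1836.24
ΣP(t=1)Q(t=0) = 13.72×81 + 4.50×45 + 0.47×122 + 1.49×308 = 1111.32 + 202.5 + 57.34 + 458.92 = 1830.08
P = 1836.24 / 1830.08 × 100 = 100.3366
Fisher = √(L × P) = √(102.8028 × 100.3366) = 101.5622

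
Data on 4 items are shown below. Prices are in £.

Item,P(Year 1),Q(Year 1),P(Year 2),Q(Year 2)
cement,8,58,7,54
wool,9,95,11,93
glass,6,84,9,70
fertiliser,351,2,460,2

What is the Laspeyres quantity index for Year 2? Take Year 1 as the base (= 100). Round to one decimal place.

Laspeyres quantity index uses base-period prices as weights.
ΣP(Year 1)·Q(Year 2) = 8×54 + 9×93 + 6×70 + 351×2 = 432 + 837 + 420 + 702 = 2391
ΣP(Year 1)·Q(Year 1) = 8×58 + 9×95 + 6×84 + 351×2 = 464 + 855 + 504 + 702 = 2525
Index = 2391 / 2525 × 100 = 94.6931

94.7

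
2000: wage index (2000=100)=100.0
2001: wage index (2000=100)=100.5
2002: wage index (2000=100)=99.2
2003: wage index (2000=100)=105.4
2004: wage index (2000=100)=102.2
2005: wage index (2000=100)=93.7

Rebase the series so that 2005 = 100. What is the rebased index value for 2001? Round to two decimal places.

107.26

Rebased(2001) = 100.5 / 93.7 × 100 = 107.2572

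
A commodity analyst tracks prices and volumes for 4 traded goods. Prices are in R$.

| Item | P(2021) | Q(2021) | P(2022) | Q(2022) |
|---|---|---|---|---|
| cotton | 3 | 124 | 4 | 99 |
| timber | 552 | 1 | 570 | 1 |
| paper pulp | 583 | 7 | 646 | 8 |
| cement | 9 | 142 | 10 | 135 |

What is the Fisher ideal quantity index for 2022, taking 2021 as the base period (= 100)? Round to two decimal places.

Laspeyres component (base-period weights):
ΣP(2021)Q(2022) = 3×99 + 552×1 + 583×8 + 9×135 = 297 + 552 + 4664 + 1215 = 6728
ΣP(2021)Q(2021) = 3×124 + 552×1 + 583×7 + 9×142 = 372 + 552 + 4081 + 1278 = 6283
L = 6728 / 6283 × 100 = 107.0826
Paasche component (current-period weights):
ΣP(2022)Q(2022) = 4×99 + 570×1 + 646×8 + 10×135 = 396 + 570 + 5168 + 1350 = 7484
ΣP(2022)Q(2021) = 4×124 + 570×1 + 646×7 + 10×142 = 496 + 570 + 4522 + 1420 = 7008
P = 7484 / 7008 × 100 = 106.7922
Fisher = √(L × P) = √(107.0826 × 106.7922) = 106.9373

106.94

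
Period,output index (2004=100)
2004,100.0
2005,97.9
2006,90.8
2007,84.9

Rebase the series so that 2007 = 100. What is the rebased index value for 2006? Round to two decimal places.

Rebased(2006) = 90.8 / 84.9 × 100 = 106.9494

106.95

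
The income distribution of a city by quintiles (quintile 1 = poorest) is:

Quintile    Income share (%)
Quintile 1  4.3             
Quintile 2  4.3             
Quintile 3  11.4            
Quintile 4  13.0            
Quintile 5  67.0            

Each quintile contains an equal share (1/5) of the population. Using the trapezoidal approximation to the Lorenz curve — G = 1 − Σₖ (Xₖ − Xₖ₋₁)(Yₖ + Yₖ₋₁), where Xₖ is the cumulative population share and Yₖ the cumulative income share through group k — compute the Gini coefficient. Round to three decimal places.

0.536

Cumulative income shares Yₖ: 0.0430, 0.0860, 0.2000, 0.3300, 1.0000
Σ (Xₖ−Xₖ₋₁)(Yₖ+Yₖ₋₁) = (1/5)(0.0430+0.0000) + (1/5)(0.0860+0.0430) + (1/5)(0.2000+0.0860) + (1/5)(0.3300+0.2000) + (1/5)(1.0000+0.3300)
  = 0.0086 + 0.0258 + 0.0572 + 0.1060 + 0.2660 = 0.4636
G = 1 − 0.4636 = 0.5364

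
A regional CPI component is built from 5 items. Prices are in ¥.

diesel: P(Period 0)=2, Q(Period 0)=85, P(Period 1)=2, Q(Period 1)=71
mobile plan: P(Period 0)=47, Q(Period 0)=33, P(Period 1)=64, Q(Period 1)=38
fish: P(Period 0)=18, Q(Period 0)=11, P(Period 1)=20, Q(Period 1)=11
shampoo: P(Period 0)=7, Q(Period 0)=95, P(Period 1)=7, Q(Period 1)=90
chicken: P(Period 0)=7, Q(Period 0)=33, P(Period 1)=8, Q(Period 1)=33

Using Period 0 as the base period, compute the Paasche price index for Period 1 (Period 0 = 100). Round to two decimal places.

Paasche price index uses current-period quantities as weights.
ΣP(Period 1)·Q(Period 1) = 2×71 + 64×38 + 20×11 + 7×90 + 8×33 = 142 + 2432 + 220 + 630 + 264 = 3688
ΣP(Period 0)·Q(Period 1) = 2×71 + 47×38 + 18×11 + 7×90 + 7×33 = 142 + 1786 + 198 + 630 + 231 = 2987
Index = 3688 / 2987 × 100 = 123.4684

123.47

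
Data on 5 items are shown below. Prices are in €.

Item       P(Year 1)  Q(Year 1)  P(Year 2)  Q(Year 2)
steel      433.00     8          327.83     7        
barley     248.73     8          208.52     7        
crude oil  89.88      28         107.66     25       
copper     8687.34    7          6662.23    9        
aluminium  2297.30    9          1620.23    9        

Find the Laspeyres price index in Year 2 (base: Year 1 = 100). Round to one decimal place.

Laspeyres price index uses base-period quantities as weights.
ΣP(Year 2)·Q(Year 1) = 327.83×8 + 208.52×8 + 107.66×28 + 6662.23×7 + 1620.23×9 = 2622.64 + 1668.16 + 3014.48 + 46635.61 + 14582.07 = 68522.96
ΣP(Year 1)·Q(Year 1) = 433.00×8 + 248.73×8 + 89.88×28 + 8687.34×7 + 2297.30×9 = 3464 + 1989.84 + 2516.64 + 60811.38 + 20675.7 = 89457.56
Index = 68522.96 / 89457.56 × 100 = 76.5983

76.6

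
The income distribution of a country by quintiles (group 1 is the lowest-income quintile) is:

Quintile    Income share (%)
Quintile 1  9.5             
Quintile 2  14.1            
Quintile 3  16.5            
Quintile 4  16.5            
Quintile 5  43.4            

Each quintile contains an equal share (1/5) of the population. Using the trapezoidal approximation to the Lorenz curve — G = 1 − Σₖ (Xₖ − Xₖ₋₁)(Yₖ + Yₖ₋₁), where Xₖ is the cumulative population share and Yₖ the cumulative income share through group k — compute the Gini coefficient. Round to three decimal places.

0.281

Cumulative income shares Yₖ: 0.0950, 0.2360, 0.4010, 0.5660, 1.0000
Σ (Xₖ−Xₖ₋₁)(Yₖ+Yₖ₋₁) = (1/5)(0.0950+0.0000) + (1/5)(0.2360+0.0950) + (1/5)(0.4010+0.2360) + (1/5)(0.5660+0.4010) + (1/5)(1.0000+0.5660)
  = 0.0190 + 0.0662 + 0.1274 + 0.1934 + 0.3132 = 0.7192
G = 1 − 0.7192 = 0.2808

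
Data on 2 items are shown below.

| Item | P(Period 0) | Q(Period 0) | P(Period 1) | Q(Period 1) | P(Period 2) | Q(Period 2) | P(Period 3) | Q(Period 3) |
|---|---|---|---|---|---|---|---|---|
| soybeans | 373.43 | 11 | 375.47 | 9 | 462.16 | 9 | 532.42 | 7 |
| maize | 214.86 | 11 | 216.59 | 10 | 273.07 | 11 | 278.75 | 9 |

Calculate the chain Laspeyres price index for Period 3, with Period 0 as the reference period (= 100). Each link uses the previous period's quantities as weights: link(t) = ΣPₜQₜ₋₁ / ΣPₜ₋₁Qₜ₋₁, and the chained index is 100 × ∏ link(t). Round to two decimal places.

Link Period 0→Period 1:
ΣP(Period 1)Q(Period 0) = 375.47×11 + 216.59×11 = 4130.17 + 2382.49 = 6512.66
ΣP(Period 0)Q(Period 0) = 373.43×11 + 214.86×11 = 4107.73 + 2363.46 = 6471.19
link = 6512.66/6471.19 = 1.006408
Link Period 1→Period 2:
ΣP(Period 2)Q(Period 1) = 462.16×9 + 273.07×10 = 4159.44 + 2730.7 = 6890.14
ΣP(Period 1)Q(Period 1) = 375.47×9 + 216.59×10 = 3379.23 + 2165.9 = 5545.13
link = 6890.14/5545.13 = 1.242557
Link Period 2→Period 3:
ΣP(Period 3)Q(Period 2) = 532.42×9 + 278.75×11 = 4791.78 + 3066.25 = 7858.03
ΣP(Period 2)Q(Period 2) = 462.16×9 + 273.07×11 = 4159.44 + 3003.77 = 7163.21
link = 7858.03/7163.21 = 1.096998
Chained index = 100 × 1.006408 × 1.242557 × 1.096998 = 137.1818

137.18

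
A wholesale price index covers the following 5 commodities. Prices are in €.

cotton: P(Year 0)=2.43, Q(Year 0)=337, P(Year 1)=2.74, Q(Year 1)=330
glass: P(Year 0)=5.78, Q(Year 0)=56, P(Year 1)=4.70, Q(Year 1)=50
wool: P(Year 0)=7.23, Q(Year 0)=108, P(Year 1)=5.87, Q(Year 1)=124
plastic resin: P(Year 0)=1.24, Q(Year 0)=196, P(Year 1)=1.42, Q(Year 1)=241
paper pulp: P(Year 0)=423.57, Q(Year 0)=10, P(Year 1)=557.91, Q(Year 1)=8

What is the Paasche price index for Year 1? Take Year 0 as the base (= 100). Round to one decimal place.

Paasche price index uses current-period quantities as weights.
ΣP(Year 1)·Q(Year 1) = 2.74×330 + 4.70×50 + 5.87×124 + 1.42×241 + 557.91×8 = 904.2 + 235 + 727.88 + 342.22 + 4463.28 = 6672.58
ΣP(Year 0)·Q(Year 1) = 2.43×330 + 5.78×50 + 7.23×124 + 1.24×241 + 423.57×8 = 801.9 + 289 + 896.52 + 298.84 + 3388.56 = 5674.82
Index = 6672.58 / 5674.82 × 100 = 117.5822

117.6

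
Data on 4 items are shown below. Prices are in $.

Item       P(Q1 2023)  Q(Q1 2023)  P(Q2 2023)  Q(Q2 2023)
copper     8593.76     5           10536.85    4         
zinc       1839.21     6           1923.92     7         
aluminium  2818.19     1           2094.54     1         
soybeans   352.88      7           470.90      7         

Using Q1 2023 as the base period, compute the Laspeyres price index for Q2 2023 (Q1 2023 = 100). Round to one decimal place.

Laspeyres price index uses base-period quantities as weights.
ΣP(Q2 2023)·Q(Q1 2023) = 10536.85×5 + 1923.92×6 + 2094.54×1 + 470.90×7 = 52684.25 + 11543.52 + 2094.54 + 3296.3 = 69618.61
ΣP(Q1 2023)·Q(Q1 2023) = 8593.76×5 + 1839.21×6 + 2818.19×1 + 352.88×7 = 42968.8 + 11035.26 + 2818.19 + 2470.16 = 59292.41
Index = 69618.61 / 59292.41 × 100 = 117.4157

117.4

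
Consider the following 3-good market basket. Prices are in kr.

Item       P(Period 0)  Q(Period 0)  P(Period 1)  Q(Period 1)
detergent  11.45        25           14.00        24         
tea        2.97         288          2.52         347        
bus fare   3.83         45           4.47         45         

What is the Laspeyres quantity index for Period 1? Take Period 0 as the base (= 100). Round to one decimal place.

Laspeyres quantity index uses base-period prices as weights.
ΣP(Period 0)·Q(Period 1) = 11.45×24 + 2.97×347 + 3.83×45 = 274.8 + 1030.59 + 172.35 = 1477.74
ΣP(Period 0)·Q(Period 0) = 11.45×25 + 2.97×288 + 3.83×45 = 286.25 + 855.36 + 172.35 = 1313.96
Index = 1477.74 / 1313.96 × 100 = 112.4646

112.5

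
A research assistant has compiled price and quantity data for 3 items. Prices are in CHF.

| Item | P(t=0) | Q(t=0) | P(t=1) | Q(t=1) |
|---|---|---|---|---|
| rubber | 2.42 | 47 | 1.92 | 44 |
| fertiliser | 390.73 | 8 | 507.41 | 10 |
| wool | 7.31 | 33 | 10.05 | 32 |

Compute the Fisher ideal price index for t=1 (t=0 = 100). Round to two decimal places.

128.88

Laspeyres component (base-period weights):
ΣP(t=1)Q(t=0) = 1.92×47 + 507.41×8 + 10.05×33 = 90.24 + 4059.28 + 331.65 = 4481.17
ΣP(t=0)Q(t=0) = 2.42×47 + 390.73×8 + 7.31×33 = 113.74 + 3125.84 + 241.23 = 3480.81
L = 4481.17 / 3480.81 × 100 = 128.7393
Paasche component (current-period weights):
ΣP(t=1)Q(t=1) = 1.92×44 + 507.41×10 + 10.05×32 = 84.48 + 5074.1 + 321.6 = 5480.18
ΣP(t=0)Q(t=1) = 2.42×44 + 390.73×10 + 7.31×32 = 106.48 + 3907.3 + 233.92 = 4247.7
P = 5480.18 / 4247.7 × 100 = 129.0152
Fisher = √(L × P) = √(128.7393 × 129.0152) = 128.8772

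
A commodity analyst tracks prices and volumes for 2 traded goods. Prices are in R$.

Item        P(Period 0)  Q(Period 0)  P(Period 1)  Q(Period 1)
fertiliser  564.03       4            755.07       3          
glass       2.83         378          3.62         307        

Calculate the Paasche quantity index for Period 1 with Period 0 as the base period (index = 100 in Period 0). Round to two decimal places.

Paasche quantity index uses current-period prices as weights.
ΣP(Period 1)·Q(Period 1) = 755.07×3 + 3.62×307 = 2265.21 + 1111.34 = 3376.55
ΣP(Period 1)·Q(Period 0) = 755.07×4 + 3.62×378 = 3020.28 + 1368.36 = 4388.64
Index = 3376.55 / 4388.64 × 100 = 76.9384

76.94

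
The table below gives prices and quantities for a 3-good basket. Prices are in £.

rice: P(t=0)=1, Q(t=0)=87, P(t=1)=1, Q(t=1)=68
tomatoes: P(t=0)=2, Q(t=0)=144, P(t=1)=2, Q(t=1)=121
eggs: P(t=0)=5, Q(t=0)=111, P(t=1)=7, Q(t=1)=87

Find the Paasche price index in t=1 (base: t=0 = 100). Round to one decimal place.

Paasche price index uses current-period quantities as weights.
ΣP(t=1)·Q(t=1) = 1×68 + 2×121 + 7×87 = 68 + 242 + 609 = 919
ΣP(t=0)·Q(t=1) = 1×68 + 2×121 + 5×87 = 68 + 242 + 435 = 745
Index = 919 / 745 × 100 = 123.3557

123.4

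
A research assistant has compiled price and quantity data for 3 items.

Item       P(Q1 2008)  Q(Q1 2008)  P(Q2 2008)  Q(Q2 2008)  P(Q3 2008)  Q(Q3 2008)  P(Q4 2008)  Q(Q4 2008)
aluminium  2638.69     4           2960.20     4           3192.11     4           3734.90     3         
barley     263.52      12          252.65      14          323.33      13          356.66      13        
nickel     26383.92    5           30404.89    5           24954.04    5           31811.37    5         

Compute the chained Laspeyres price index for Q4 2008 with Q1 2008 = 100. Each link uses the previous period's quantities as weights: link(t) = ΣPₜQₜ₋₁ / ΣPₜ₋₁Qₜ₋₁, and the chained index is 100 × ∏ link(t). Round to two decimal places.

Link Q1 2008→Q2 2008:
ΣP(Q2 2008)Q(Q1 2008) = 2960.20×4 + 252.65×12 + 30404.89×5 = 11840.8 + 3031.8 + 152024.45 = 166897.05
ΣP(Q1 2008)Q(Q1 2008) = 2638.69×4 + 263.52×12 + 26383.92×5 = 10554.76 + 3162.24 + 131919.6 = 145636.6
link = 166897.05/145636.6 = 1.145983
Link Q2 2008→Q3 2008:
ΣP(Q3 2008)Q(Q2 2008) = 3192.11×4 + 323.33×14 + 24954.04×5 = 12768.44 + 4526.62 + 124770.2 = 142065.26
ΣP(Q2 2008)Q(Q2 2008) = 2960.20×4 + 252.65×14 + 30404.89×5 = 11840.8 + 3537.1 + 152024.45 = 167402.35
link = 142065.26/167402.35 = 0.848646
Link Q3 2008→Q4 2008:
ΣP(Q4 2008)Q(Q3 2008) = 3734.90×4 + 356.66×13 + 31811.37×5 = 14939.6 + 4636.58 + 159056.85 = 178633.03
ΣP(Q3 2008)Q(Q3 2008) = 3192.11×4 + 323.33×13 + 24954.04×5 = 12768.44 + 4203.29 + 124770.2 = 141741.93
link = 178633.03/141741.93 = 1.260269
Chained index = 100 × 1.145983 × 0.848646 × 1.260269 = 122.5654

122.57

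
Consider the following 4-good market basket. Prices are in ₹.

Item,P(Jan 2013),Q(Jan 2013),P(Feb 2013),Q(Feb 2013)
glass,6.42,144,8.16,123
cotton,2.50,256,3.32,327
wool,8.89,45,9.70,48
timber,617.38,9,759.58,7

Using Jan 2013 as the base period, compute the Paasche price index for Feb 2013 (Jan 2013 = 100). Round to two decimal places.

Paasche price index uses current-period quantities as weights.
ΣP(Feb 2013)·Q(Feb 2013) = 8.16×123 + 3.32×327 + 9.70×48 + 759.58×7 = 1003.68 + 1085.64 + 465.6 + 5317.06 = 7871.98
ΣP(Jan 2013)·Q(Feb 2013) = 6.42×123 + 2.50×327 + 8.89×48 + 617.38×7 = 789.66 + 817.5 + 426.72 + 4321.66 = 6355.54
Index = 7871.98 / 6355.54 × 100 = 123.8601

123.86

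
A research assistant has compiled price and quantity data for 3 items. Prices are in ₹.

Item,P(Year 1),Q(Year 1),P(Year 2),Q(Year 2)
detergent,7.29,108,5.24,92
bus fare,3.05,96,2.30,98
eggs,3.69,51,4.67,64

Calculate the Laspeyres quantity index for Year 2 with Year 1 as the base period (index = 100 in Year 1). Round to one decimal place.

95.1

Laspeyres quantity index uses base-period prices as weights.
ΣP(Year 1)·Q(Year 2) = 7.29×92 + 3.05×98 + 3.69×64 = 670.68 + 298.9 + 236.16 = 1205.74
ΣP(Year 1)·Q(Year 1) = 7.29×108 + 3.05×96 + 3.69×51 = 787.32 + 292.8 + 188.19 = 1268.31
Index = 1205.74 / 1268.31 × 100 = 95.0667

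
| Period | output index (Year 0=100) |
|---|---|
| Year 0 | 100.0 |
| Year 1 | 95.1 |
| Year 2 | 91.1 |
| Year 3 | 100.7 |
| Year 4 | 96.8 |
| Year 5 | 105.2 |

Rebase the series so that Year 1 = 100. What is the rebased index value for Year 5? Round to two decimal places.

Rebased(Year 5) = 105.2 / 95.1 × 100 = 110.6204

110.62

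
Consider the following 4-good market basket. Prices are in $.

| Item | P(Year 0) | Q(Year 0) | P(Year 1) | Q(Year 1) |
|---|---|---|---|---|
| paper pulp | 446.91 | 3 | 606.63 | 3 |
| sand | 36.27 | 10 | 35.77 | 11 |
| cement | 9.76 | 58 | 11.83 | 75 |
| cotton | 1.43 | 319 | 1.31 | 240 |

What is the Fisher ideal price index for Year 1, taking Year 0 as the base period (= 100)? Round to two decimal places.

Laspeyres component (base-period weights):
ΣP(Year 1)Q(Year 0) = 606.63×3 + 35.77×10 + 11.83×58 + 1.31×319 = 1819.89 + 357.7 + 686.14 + 417.89 = 3281.62
ΣP(Year 0)Q(Year 0) = 446.91×3 + 36.27×10 + 9.76×58 + 1.43×319 = 1340.73 + 362.7 + 566.08 + 456.17 = 2725.68
L = 3281.62 / 2725.68 × 100 = 120.3964
Paasche component (current-period weights):
ΣP(Year 1)Q(Year 1) = 606.63×3 + 35.77×11 + 11.83×75 + 1.31×240 = 1819.89 + 393.47 + 887.25 + 314.4 = 3415.01
ΣP(Year 0)Q(Year 1) = 446.91×3 + 36.27×11 + 9.76×75 + 1.43×240 = 1340.73 + 398.97 + 732 + 343.2 = 2814.9
P = 3415.01 / 2814.9 × 100 = 121.3191
Fisher = √(L × P) = √(120.3964 × 121.3191) = 120.8568

120.86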